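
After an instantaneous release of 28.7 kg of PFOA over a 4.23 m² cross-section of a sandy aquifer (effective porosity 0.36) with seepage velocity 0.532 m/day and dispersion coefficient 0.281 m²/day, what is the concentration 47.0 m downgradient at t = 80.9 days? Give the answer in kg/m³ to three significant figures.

0.938 kg/m³

For an instantaneous plane source, C(x,t) = M/(n_e·A·√(4πDt)) · exp(−(x−vt)²/(4Dt)), with n_e·A the pore (flow) area.
Plume center vt = 0.532 × 80.9 = 43.0388 m, so the well at 47.0 m is 3.9612 m downgradient of the peak.
√(4πDt) = 16.90 m, giving peak height M/(n_e·A·√(4πDt)) = 28.7/(0.36 × 4.23 × 16.90) = 1.115 kg/m³.
(x−vt)²/(4Dt) = (3.9612)²/(4 × 0.281 × 80.9) = 0.1726; exp(−0.1726) = 0.8415.
C = 1.115 × 0.8415 = 0.938 kg/m³.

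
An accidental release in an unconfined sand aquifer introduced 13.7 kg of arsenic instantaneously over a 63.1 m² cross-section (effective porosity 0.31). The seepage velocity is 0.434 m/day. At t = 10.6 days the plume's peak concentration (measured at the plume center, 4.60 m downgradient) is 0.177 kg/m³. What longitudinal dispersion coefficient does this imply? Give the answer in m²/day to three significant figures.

At the plume center C_max = M/(n_e·A·√(4πDt)), so D = M²/(4πt·(n_e·A·C_max)²).
n_e·A·C_max = 0.31 × 63.1 × 0.177 = 3.462 kg/m.
D = 13.7²/(4π × 10.6 × 3.462²) = 0.118 m²/day.

0.118 m²/day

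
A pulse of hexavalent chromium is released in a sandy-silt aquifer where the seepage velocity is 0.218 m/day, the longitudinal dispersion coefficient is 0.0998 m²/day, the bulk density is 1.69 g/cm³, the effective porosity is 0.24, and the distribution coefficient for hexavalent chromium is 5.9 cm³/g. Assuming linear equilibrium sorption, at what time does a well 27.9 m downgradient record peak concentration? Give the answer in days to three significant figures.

5360 days

Retardation factor R = 1 + ρ_b·K_d/n = 1 + 1.69 × 5.9/0.24 = 42.55.
Sorption retards both mechanisms: v_R = v/R = 0.005123 m/day, D_R = D/R = 0.002345 m²/day.
Peak time from v_R²t² + 2D_R t − x² = 0: t = (√(D_R² + v_R²x²) − D_R)/v_R².
√(D_R² + v_R²x²) = √(0.002345² + 0.005123² × 27.9²) = 0.1430; v_R² = 2.625e-05.
t = (0.1430 − 0.002345)/2.625e-05 = 5360 days.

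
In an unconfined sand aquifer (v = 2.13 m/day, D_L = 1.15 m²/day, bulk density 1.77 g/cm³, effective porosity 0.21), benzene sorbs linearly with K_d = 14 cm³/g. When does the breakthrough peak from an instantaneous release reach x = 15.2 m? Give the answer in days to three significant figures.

820 days

Retardation factor R = 1 + ρ_b·K_d/n = 1 + 1.77 × 14/0.21 = 119.0.
Sorption retards both mechanisms: v_R = v/R = 0.01790 m/day, D_R = D/R = 0.009664 m²/day.
Peak time from v_R²t² + 2D_R t − x² = 0: t = (√(D_R² + v_R²x²) − D_R)/v_R².
√(D_R² + v_R²x²) = √(0.009664² + 0.01790² × 15.2²) = 0.2723; v_R² = 0.0003204.
t = (0.2723 − 0.009664)/0.0003204 = 820 days.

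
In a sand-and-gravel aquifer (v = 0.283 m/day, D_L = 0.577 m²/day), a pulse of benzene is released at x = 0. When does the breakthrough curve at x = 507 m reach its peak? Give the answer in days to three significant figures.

For the 1D instantaneous-source solution, setting ∂C/∂t = 0 at fixed x gives v²t² + 2Dt − x² = 0, so t = (√(D² + v²x²) − D)/v².
√(D² + v²x²) = √(0.577² + 0.283² × 507²) = 143.5; v² = 0.080089.
t = (143.5 − 0.577)/0.080089 = 1780 days (vs. the pure-advection estimate x/v = 1790 d).

1780 days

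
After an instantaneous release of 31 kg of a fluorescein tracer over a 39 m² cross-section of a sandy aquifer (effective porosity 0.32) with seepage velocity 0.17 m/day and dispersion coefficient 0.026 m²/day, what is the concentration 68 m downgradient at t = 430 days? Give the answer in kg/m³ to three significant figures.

For an instantaneous plane source, C(x,t) = M/(n_e·A·√(4πDt)) · exp(−(x−vt)²/(4Dt)), with n_e·A the pore (flow) area.
Plume center vt = 0.17 × 430 = 73.1 m, so the well at 68 m is 5.1 m upgradient of the peak.
√(4πDt) = 11.85 m, giving peak height M/(n_e·A·√(4πDt)) = 31/(0.32 × 39 × 11.85) = 0.2096 kg/m³.
(x−vt)²/(4Dt) = (-5.1)²/(4 × 0.026 × 430) = 0.5816; exp(−0.5816) = 0.5590.
C = 0.2096 × 0.5590 = 0.117 kg/m³.

0.117 kg/m³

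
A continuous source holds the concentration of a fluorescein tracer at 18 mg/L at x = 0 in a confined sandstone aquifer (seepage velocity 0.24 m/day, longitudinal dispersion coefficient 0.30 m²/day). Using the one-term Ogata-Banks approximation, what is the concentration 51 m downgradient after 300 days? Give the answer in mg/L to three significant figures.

For a continuous step input, C/C₀ ≈ ½·erfc((x−vt)/(2√(Dt))).
vt = 0.24 × 300 = 72 m and 2√(Dt) = 2√(0.30 × 300) = 18.97 m.
Argument (x−vt)/(2√(Dt)) = (51 − 72)/18.97 = -1.107; ½·erfc(-1.107) = 0.9413.
C = 18 × 0.9413 = 16.9 mg/L.

16.9 mg/L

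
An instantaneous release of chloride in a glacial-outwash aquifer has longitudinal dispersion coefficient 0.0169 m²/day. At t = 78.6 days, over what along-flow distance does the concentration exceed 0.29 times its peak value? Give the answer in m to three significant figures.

The plume is Gaussian with σ = √(2Dt) = √(2 × 0.0169 × 78.6) = 1.630 m.
C/C_peak = exp(−Δx²/(2σ²)) = 0.29 ⇒ Δx = σ·√(−2 ln 0.29) = 1.630 × 1.573 = 2.564 m.
Width = 2Δx = 5.13 m.

5.13 m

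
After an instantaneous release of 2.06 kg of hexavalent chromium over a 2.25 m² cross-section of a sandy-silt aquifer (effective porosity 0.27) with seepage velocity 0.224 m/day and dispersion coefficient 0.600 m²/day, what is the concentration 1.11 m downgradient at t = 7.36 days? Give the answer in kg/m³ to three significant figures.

For an instantaneous plane source, C(x,t) = M/(n_e·A·√(4πDt)) · exp(−(x−vt)²/(4Dt)), with n_e·A the pore (flow) area.
Plume center vt = 0.224 × 7.36 = 1.64864 m, so the well at 1.11 m is 0.53864 m upgradient of the peak.
√(4πDt) = 7.449 m, giving peak height M/(n_e·A·√(4πDt)) = 2.06/(0.27 × 2.25 × 7.449) = 0.4552 kg/m³.
(x−vt)²/(4Dt) = (-0.53864)²/(4 × 0.600 × 7.36) = 0.01643; exp(−0.01643) = 0.9837.
C = 0.4552 × 0.9837 = 0.448 kg/m³.

0.448 kg/m³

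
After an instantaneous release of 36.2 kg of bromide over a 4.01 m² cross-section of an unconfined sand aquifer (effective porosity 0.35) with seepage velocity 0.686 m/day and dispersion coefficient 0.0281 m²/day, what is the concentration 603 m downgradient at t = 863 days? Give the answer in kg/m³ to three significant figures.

0.426 kg/m³

For an instantaneous plane source, C(x,t) = M/(n_e·A·√(4πDt)) · exp(−(x−vt)²/(4Dt)), with n_e·A the pore (flow) area.
Plume center vt = 0.686 × 863 = 592.018 m, so the well at 603 m is 10.982 m downgradient of the peak.
√(4πDt) = 17.46 m, giving peak height M/(n_e·A·√(4πDt)) = 36.2/(0.35 × 4.01 × 17.46) = 1.477 kg/m³.
(x−vt)²/(4Dt) = (10.982)²/(4 × 0.0281 × 863) = 1.243; exp(−1.243) = 0.2885.
C = 1.477 × 0.2885 = 0.426 kg/m³.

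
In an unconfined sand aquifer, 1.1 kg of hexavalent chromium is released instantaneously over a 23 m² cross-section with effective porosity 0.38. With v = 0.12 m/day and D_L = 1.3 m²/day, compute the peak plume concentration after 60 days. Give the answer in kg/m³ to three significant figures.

The peak of an instantaneous 1D plume sits at x = vt; there the Gaussian factor is 1 and C_max = M/(n_e·A·√(4πDt)), where n_e·A is the pore area the mass is dissolved in.
√(4πDt) = √(4π × 1.3 × 60) = 31.31 m, so C_max = 1.1/(0.38 × 23 × 31.31) = 0.00402 kg/m³.

0.00402 kg/m³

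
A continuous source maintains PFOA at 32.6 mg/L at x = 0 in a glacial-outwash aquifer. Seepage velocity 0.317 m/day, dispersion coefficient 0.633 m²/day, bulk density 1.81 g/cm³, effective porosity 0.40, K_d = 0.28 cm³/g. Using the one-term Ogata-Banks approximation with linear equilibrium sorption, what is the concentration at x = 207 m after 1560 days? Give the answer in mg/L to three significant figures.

Retardation factor R = 1 + ρ_b·K_d/n = 1 + 1.81 × 0.28/0.40 = 2.267.
Sorption retards both mechanisms: v_R = v/R = 0.1398 m/day, D_R = D/R = 0.2792 m²/day.
v_R·t = 0.1398 × 1560 = 218.088 m; 2√(D_R t) = 41.74 m; argument = (207 − 218.088)/41.74 = -0.2656.
C = C₀ × ½·erfc(-0.2656) = 32.6 × 0.6464 = 21.1 mg/L.

21.1 mg/L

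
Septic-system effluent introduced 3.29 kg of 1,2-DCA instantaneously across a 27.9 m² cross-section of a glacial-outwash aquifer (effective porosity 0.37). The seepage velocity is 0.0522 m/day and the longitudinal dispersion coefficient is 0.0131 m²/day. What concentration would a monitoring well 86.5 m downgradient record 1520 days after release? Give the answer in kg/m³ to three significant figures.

0.0106 kg/m³

For an instantaneous plane source, C(x,t) = M/(n_e·A·√(4πDt)) · exp(−(x−vt)²/(4Dt)), with n_e·A the pore (flow) area.
Plume center vt = 0.0522 × 1520 = 79.344 m, so the well at 86.5 m is 7.156 m downgradient of the peak.
√(4πDt) = 15.82 m, giving peak height M/(n_e·A·√(4πDt)) = 3.29/(0.37 × 27.9 × 15.82) = 0.02015 kg/m³.
(x−vt)²/(4Dt) = (7.156)²/(4 × 0.0131 × 1520) = 0.6429; exp(−0.6429) = 0.5258.
C = 0.02015 × 0.5258 = 0.0106 kg/m³.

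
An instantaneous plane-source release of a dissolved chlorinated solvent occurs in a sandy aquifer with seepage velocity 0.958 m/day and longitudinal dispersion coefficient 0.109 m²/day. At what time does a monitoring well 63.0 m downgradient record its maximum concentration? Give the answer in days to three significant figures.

For the 1D instantaneous-source solution, setting ∂C/∂t = 0 at fixed x gives v²t² + 2Dt − x² = 0, so t = (√(D² + v²x²) − D)/v².
√(D² + v²x²) = √(0.109² + 0.958² × 63.0²) = 60.35; v² = 0.917764.
t = (60.35 − 0.109)/0.917764 = 65.6 days (vs. the pure-advection estimate x/v = 65.8 d).

65.6 days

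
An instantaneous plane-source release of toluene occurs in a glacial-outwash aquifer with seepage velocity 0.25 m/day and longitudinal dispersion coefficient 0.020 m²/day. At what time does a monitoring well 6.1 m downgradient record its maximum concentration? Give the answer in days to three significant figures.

24.1 days

For the 1D instantaneous-source solution, setting ∂C/∂t = 0 at fixed x gives v²t² + 2Dt − x² = 0, so t = (√(D² + v²x²) − D)/v².
√(D² + v²x²) = √(0.020² + 0.25² × 6.1²) = 1.525; v² = 0.0625.
t = (1.525 − 0.020)/0.0625 = 24.1 days (vs. the pure-advection estimate x/v = 24.4 d).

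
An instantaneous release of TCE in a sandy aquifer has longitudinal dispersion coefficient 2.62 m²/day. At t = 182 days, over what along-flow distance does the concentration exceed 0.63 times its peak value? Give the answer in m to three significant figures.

The plume is Gaussian with σ = √(2Dt) = √(2 × 2.62 × 182) = 30.88 m.
C/C_peak = exp(−Δx²/(2σ²)) = 0.63 ⇒ Δx = σ·√(−2 ln 0.63) = 30.88 × 0.9613 = 29.68 m.
Width = 2Δx = 59.4 m.

59.4 m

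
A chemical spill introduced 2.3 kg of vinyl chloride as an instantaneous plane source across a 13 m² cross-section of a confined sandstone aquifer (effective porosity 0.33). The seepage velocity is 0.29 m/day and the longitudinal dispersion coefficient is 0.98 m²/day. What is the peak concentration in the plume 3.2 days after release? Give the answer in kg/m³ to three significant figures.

The peak of an instantaneous 1D plume sits at x = vt; there the Gaussian factor is 1 and C_max = M/(n_e·A·√(4πDt)), where n_e·A is the pore area the mass is dissolved in.
√(4πDt) = √(4π × 0.98 × 3.2) = 6.278 m, so C_max = 2.3/(0.33 × 13 × 6.278) = 0.0854 kg/m³.

0.0854 kg/m³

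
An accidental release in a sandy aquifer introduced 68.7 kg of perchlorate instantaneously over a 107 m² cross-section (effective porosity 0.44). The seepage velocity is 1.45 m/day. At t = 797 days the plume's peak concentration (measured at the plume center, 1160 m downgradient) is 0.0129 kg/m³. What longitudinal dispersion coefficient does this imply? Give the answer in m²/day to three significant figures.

1.28 m²/day

At the plume center C_max = M/(n_e·A·√(4πDt)), so D = M²/(4πt·(n_e·A·C_max)²).
n_e·A·C_max = 0.44 × 107 × 0.0129 = 0.6073 kg/m.
D = 68.7²/(4π × 797 × 0.6073²) = 1.28 m²/day.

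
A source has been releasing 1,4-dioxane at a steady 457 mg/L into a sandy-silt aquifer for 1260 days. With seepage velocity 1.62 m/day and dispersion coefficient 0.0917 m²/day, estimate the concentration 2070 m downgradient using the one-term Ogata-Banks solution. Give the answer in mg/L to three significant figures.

For a continuous step input, C/C₀ ≈ ½·erfc((x−vt)/(2√(Dt))).
vt = 1.62 × 1260 = 2041.2 m and 2√(Dt) = 2√(0.0917 × 1260) = 21.50 m.
Argument (x−vt)/(2√(Dt)) = (2070 − 2041.2)/21.50 = 1.340; ½·erfc(1.340) = 0.02904.
C = 457 × 0.02904 = 13.3 mg/L.

13.3 mg/L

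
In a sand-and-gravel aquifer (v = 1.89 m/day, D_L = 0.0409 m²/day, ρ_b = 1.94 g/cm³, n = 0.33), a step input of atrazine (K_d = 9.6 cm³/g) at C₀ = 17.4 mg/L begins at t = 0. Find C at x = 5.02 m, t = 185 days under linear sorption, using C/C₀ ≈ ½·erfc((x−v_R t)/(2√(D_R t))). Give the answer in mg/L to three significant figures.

Retardation factor R = 1 + ρ_b·K_d/n = 1 + 1.94 × 9.6/0.33 = 57.44.
Sorption retards both mechanisms: v_R = v/R = 0.03290 m/day, D_R = D/R = 0.0007120 m²/day.
v_R·t = 0.03290 × 185 = 6.0865 m; 2√(D_R t) = 0.7259 m; argument = (5.02 − 6.0865)/0.7259 = -1.469.
C = C₀ × ½·erfc(-1.469) = 17.4 × 0.9811 = 17.1 mg/L.

17.1 mg/L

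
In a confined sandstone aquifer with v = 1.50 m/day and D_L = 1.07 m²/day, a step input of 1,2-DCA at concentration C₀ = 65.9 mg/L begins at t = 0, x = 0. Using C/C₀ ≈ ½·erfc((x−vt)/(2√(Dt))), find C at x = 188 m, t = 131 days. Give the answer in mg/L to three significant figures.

For a continuous step input, C/C₀ ≈ ½·erfc((x−vt)/(2√(Dt))).
vt = 1.50 × 131 = 196.5 m and 2√(Dt) = 2√(1.07 × 131) = 23.68 m.
Argument (x−vt)/(2√(Dt)) = (188 − 196.5)/23.68 = -0.3590; ½·erfc(-0.3590) = 0.6942.
C = 65.9 × 0.6942 = 45.7 mg/L.

45.7 mg/L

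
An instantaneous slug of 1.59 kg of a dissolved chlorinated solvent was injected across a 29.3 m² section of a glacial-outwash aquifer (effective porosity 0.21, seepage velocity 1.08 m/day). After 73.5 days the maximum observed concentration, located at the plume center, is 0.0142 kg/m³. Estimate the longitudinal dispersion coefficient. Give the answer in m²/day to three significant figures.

At the plume center C_max = M/(n_e·A·√(4πDt)), so D = M²/(4πt·(n_e·A·C_max)²).
n_e·A·C_max = 0.21 × 29.3 × 0.0142 = 0.08737 kg/m.
D = 1.59²/(4π × 73.5 × 0.08737²) = 0.359 m²/day.

0.359 m²/day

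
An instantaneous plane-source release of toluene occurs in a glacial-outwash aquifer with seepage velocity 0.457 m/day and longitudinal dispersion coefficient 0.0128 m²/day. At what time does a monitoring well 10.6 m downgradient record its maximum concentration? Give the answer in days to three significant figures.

For the 1D instantaneous-source solution, setting ∂C/∂t = 0 at fixed x gives v²t² + 2Dt − x² = 0, so t = (√(D² + v²x²) − D)/v².
√(D² + v²x²) = √(0.0128² + 0.457² × 10.6²) = 4.844; v² = 0.208849.
t = (4.844 − 0.0128)/0.208849 = 23.1 days (vs. the pure-advection estimate x/v = 23.2 d).

23.1 days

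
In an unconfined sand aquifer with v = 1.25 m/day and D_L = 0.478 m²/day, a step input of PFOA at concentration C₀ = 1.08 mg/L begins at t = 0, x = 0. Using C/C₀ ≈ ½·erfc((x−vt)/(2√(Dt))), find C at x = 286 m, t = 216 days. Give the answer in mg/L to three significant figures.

0.143 mg/L

For a continuous step input, C/C₀ ≈ ½·erfc((x−vt)/(2√(Dt))).
vt = 1.25 × 216 = 270 m and 2√(Dt) = 2√(0.478 × 216) = 20.32 m.
Argument (x−vt)/(2√(Dt)) = (286 − 270)/20.32 = 0.7874; ½·erfc(0.7874) = 0.1327.
C = 1.08 × 0.1327 = 0.143 mg/L.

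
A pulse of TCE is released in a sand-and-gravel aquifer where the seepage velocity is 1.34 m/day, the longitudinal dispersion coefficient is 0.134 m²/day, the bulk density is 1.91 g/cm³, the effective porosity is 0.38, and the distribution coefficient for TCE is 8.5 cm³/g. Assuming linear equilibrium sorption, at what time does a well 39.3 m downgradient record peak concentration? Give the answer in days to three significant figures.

Retardation factor R = 1 + ρ_b·K_d/n = 1 + 1.91 × 8.5/0.38 = 43.72.
Sorption retards both mechanisms: v_R = v/R = 0.03065 m/day, D_R = D/R = 0.003065 m²/day.
Peak time from v_R²t² + 2D_R t − x² = 0: t = (√(D_R² + v_R²x²) − D_R)/v_R².
√(D_R² + v_R²x²) = √(0.003065² + 0.03065² × 39.3²) = 1.205; v_R² = 0.0009394.
t = (1.205 − 0.003065)/0.0009394 = 1280 days.

1280 days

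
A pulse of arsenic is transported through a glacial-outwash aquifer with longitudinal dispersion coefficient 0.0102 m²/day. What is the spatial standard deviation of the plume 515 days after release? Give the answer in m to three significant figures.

3.24 m

Dispersive spreading gives a Gaussian with σ² = 2Dt; advection only shifts the center.
σ = √(2 × 0.0102 × 515) = 3.24 m.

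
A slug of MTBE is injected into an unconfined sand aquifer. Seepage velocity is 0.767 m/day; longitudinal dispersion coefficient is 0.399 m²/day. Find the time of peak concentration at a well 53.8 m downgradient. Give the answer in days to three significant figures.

69.5 days

For the 1D instantaneous-source solution, setting ∂C/∂t = 0 at fixed x gives v²t² + 2Dt − x² = 0, so t = (√(D² + v²x²) − D)/v².
√(D² + v²x²) = √(0.399² + 0.767² × 53.8²) = 41.27; v² = 0.588289.
t = (41.27 − 0.399)/0.588289 = 69.5 days (vs. the pure-advection estimate x/v = 70.1 d).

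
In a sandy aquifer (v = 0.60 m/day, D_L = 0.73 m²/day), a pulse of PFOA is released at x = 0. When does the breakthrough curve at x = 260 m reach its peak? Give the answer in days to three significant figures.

For the 1D instantaneous-source solution, setting ∂C/∂t = 0 at fixed x gives v²t² + 2Dt − x² = 0, so t = (√(D² + v²x²) − D)/v².
√(D² + v²x²) = √(0.73² + 0.60² × 260²) = 156.0; v² = 0.36.
t = (156.0 − 0.73)/0.36 = 431 days (vs. the pure-advection estimate x/v = 433 d).

431 days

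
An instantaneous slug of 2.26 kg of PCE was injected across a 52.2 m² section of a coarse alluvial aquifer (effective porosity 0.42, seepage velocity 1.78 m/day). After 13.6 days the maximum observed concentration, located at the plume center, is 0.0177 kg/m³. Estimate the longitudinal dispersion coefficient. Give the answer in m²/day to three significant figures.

0.198 m²/day

At the plume center C_max = M/(n_e·A·√(4πDt)), so D = M²/(4πt·(n_e·A·C_max)²).
n_e·A·C_max = 0.42 × 52.2 × 0.0177 = 0.3881 kg/m.
D = 2.26²/(4π × 13.6 × 0.3881²) = 0.198 m²/day.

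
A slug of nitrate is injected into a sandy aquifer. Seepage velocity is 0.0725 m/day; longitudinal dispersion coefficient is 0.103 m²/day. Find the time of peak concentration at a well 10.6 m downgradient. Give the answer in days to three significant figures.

128 days

For the 1D instantaneous-source solution, setting ∂C/∂t = 0 at fixed x gives v²t² + 2Dt − x² = 0, so t = (√(D² + v²x²) − D)/v².
√(D² + v²x²) = √(0.103² + 0.0725² × 10.6²) = 0.7754; v² = 0.00525625.
t = (0.7754 − 0.103)/0.00525625 = 128 days (vs. the pure-advection estimate x/v = 146 d).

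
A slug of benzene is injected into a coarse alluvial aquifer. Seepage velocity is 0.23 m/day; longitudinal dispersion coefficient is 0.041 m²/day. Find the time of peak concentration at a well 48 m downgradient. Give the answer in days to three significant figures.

For the 1D instantaneous-source solution, setting ∂C/∂t = 0 at fixed x gives v²t² + 2Dt − x² = 0, so t = (√(D² + v²x²) − D)/v².
√(D² + v²x²) = √(0.041² + 0.23² × 48²) = 11.04; v² = 0.0529.
t = (11.04 − 0.041)/0.0529 = 208 days (vs. the pure-advection estimate x/v = 209 d).

208 days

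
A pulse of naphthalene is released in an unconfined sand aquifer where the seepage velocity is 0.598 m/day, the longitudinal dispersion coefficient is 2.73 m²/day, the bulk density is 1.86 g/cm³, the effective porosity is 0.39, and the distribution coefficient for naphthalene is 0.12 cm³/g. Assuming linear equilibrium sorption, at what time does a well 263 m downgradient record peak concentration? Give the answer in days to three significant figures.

680 days

Retardation factor R = 1 + ρ_b·K_d/n = 1 + 1.86 × 0.12/0.39 = 1.572.
Sorption retards both mechanisms: v_R = v/R = 0.3804 m/day, D_R = D/R = 1.737 m²/day.
Peak time from v_R²t² + 2D_R t − x² = 0: t = (√(D_R² + v_R²x²) − D_R)/v_R².
√(D_R² + v_R²x²) = √(1.737² + 0.3804² × 263²) = 100.1; v_R² = 0.1447.
t = (100.1 − 1.737)/0.1447 = 680 days.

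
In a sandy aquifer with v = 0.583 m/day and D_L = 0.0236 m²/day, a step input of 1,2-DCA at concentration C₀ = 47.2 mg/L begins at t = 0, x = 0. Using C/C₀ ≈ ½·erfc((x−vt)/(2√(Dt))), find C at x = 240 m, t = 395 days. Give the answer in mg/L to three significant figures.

0.577 mg/L

For a continuous step input, C/C₀ ≈ ½·erfc((x−vt)/(2√(Dt))).
vt = 0.583 × 395 = 230.285 m and 2√(Dt) = 2√(0.0236 × 395) = 6.106 m.
Argument (x−vt)/(2√(Dt)) = (240 − 230.285)/6.106 = 1.591; ½·erfc(1.591) = 0.01222.
C = 47.2 × 0.01222 = 0.577 mg/L.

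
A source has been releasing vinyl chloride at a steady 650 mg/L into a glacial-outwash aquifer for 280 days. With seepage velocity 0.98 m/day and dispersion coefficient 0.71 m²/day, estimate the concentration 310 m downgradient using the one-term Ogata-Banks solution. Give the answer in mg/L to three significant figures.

24.1 mg/L

For a continuous step input, C/C₀ ≈ ½·erfc((x−vt)/(2√(Dt))).
vt = 0.98 × 280 = 274.4 m and 2√(Dt) = 2√(0.71 × 280) = 28.20 m.
Argument (x−vt)/(2√(Dt)) = (310 − 274.4)/28.20 = 1.262; ½·erfc(1.262) = 0.03715.
C = 650 × 0.03715 = 24.1 mg/L.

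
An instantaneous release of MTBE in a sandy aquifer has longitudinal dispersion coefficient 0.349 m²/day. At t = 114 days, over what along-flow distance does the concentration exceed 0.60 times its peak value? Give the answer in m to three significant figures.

The plume is Gaussian with σ = √(2Dt) = √(2 × 0.349 × 114) = 8.920 m.
C/C_peak = exp(−Δx²/(2σ²)) = 0.60 ⇒ Δx = σ·√(−2 ln 0.60) = 8.920 × 1.011 = 9.018 m.
Width = 2Δx = 18.0 m.

18.0 m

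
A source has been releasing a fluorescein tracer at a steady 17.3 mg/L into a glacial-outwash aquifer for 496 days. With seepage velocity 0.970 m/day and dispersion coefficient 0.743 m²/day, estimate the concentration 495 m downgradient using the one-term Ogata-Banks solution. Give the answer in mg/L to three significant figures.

5.27 mg/L

For a continuous step input, C/C₀ ≈ ½·erfc((x−vt)/(2√(Dt))).
vt = 0.970 × 496 = 481.12 m and 2√(Dt) = 2√(0.743 × 496) = 38.39 m.
Argument (x−vt)/(2√(Dt)) = (495 − 481.12)/38.39 = 0.3616; ½·erfc(0.3616) = 0.3045.
C = 17.3 × 0.3045 = 5.27 mg/L.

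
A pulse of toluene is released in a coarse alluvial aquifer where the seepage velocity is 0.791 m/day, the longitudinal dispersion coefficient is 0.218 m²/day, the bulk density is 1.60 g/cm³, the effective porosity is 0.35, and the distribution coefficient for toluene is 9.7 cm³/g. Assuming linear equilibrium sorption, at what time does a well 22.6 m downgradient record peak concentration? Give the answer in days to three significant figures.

1280 days

Retardation factor R = 1 + ρ_b·K_d/n = 1 + 1.60 × 9.7/0.35 = 45.34.
Sorption retards both mechanisms: v_R = v/R = 0.01745 m/day, D_R = D/R = 0.004808 m²/day.
Peak time from v_R²t² + 2D_R t − x² = 0: t = (√(D_R² + v_R²x²) − D_R)/v_R².
√(D_R² + v_R²x²) = √(0.004808² + 0.01745² × 22.6²) = 0.3944; v_R² = 0.0003045.
t = (0.3944 − 0.004808)/0.0003045 = 1280 days.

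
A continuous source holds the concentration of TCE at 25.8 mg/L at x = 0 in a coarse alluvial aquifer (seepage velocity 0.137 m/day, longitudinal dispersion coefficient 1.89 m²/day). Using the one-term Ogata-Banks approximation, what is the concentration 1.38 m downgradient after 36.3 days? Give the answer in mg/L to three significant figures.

For a continuous step input, C/C₀ ≈ ½·erfc((x−vt)/(2√(Dt))).
vt = 0.137 × 36.3 = 4.9731 m and 2√(Dt) = 2√(1.89 × 36.3) = 16.57 m.
Argument (x−vt)/(2√(Dt)) = (1.38 − 4.9731)/16.57 = -0.2168; ½·erfc(-0.2168) = 0.6204.
C = 25.8 × 0.6204 = 16.0 mg/L.

16.0 mg/L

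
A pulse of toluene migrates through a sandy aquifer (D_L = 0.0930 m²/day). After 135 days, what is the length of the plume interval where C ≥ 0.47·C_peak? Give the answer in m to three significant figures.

The plume is Gaussian with σ = √(2Dt) = √(2 × 0.0930 × 135) = 5.011 m.
C/C_peak = exp(−Δx²/(2σ²)) = 0.47 ⇒ Δx = σ·√(−2 ln 0.47) = 5.011 × 1.229 = 6.159 m.
Width = 2Δx = 12.3 m.

12.3 m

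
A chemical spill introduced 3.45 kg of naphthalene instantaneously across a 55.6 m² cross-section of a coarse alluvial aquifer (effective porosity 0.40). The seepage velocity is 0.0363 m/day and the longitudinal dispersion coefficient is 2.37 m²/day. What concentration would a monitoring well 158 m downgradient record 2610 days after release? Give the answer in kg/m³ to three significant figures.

For an instantaneous plane source, C(x,t) = M/(n_e·A·√(4πDt)) · exp(−(x−vt)²/(4Dt)), with n_e·A the pore (flow) area.
Plume center vt = 0.0363 × 2610 = 94.743 m, so the well at 158 m is 63.257 m downgradient of the peak.
√(4πDt) = 278.8 m, giving peak height M/(n_e·A·√(4πDt)) = 3.45/(0.40 × 55.6 × 278.8) = 0.0005564 kg/m³.
(x−vt)²/(4Dt) = (63.257)²/(4 × 2.37 × 2610) = 0.1617; exp(−0.1617) = 0.8507.
C = 0.0005564 × 0.8507 = 0.000473 kg/m³.

0.000473 kg/m³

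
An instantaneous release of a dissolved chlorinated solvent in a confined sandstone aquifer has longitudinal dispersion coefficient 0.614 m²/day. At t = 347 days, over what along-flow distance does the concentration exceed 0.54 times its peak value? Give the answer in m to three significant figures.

The plume is Gaussian with σ = √(2Dt) = √(2 × 0.614 × 347) = 20.64 m.
C/C_peak = exp(−Δx²/(2σ²)) = 0.54 ⇒ Δx = σ·√(−2 ln 0.54) = 20.64 × 1.110 = 22.91 m.
Width = 2Δx = 45.8 m.

45.8 m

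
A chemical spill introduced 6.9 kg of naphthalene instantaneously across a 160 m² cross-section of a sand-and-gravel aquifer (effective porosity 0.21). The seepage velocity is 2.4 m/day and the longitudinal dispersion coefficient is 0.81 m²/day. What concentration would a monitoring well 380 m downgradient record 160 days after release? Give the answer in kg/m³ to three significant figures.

For an instantaneous plane source, C(x,t) = M/(n_e·A·√(4πDt)) · exp(−(x−vt)²/(4Dt)), with n_e·A the pore (flow) area.
Plume center vt = 2.4 × 160 = 384 m, so the well at 380 m is 4 m upgradient of the peak.
√(4πDt) = 40.36 m, giving peak height M/(n_e·A·√(4πDt)) = 6.9/(0.21 × 160 × 40.36) = 0.005088 kg/m³.
(x−vt)²/(4Dt) = (-4)²/(4 × 0.81 × 160) = 0.03086; exp(−0.03086) = 0.9696.
C = 0.005088 × 0.9696 = 0.00493 kg/m³.

0.00493 kg/m³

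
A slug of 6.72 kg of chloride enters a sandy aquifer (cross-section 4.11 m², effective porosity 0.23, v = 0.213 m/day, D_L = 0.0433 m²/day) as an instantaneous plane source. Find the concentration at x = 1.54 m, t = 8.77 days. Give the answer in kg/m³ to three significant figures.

3.03 kg/m³

For an instantaneous plane source, C(x,t) = M/(n_e·A·√(4πDt)) · exp(−(x−vt)²/(4Dt)), with n_e·A the pore (flow) area.
Plume center vt = 0.213 × 8.77 = 1.86801 m, so the well at 1.54 m is 0.32801 m upgradient of the peak.
√(4πDt) = 2.184 m, giving peak height M/(n_e·A·√(4πDt)) = 6.72/(0.23 × 4.11 × 2.184) = 3.255 kg/m³.
(x−vt)²/(4Dt) = (-0.32801)²/(4 × 0.0433 × 8.77) = 0.07083; exp(−0.07083) = 0.9316.
C = 3.255 × 0.9316 = 3.03 kg/m³.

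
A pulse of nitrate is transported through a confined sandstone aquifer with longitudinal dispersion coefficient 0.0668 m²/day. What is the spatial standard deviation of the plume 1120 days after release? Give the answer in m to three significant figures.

12.2 m

Dispersive spreading gives a Gaussian with σ² = 2Dt; advection only shifts the center.
σ = √(2 × 0.0668 × 1120) = 12.2 m.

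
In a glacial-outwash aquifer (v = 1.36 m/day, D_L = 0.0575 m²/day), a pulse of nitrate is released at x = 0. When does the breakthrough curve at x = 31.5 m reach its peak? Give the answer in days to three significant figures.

23.1 days

For the 1D instantaneous-source solution, setting ∂C/∂t = 0 at fixed x gives v²t² + 2Dt − x² = 0, so t = (√(D² + v²x²) − D)/v².
√(D² + v²x²) = √(0.0575² + 1.36² × 31.5²) = 42.84; v² = 1.8496.
t = (42.84 − 0.0575)/1.8496 = 23.1 days (vs. the pure-advection estimate x/v = 23.2 d).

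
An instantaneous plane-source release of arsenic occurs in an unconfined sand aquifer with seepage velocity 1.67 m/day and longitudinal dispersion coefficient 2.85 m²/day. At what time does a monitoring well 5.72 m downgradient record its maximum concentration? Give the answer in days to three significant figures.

2.55 days

For the 1D instantaneous-source solution, setting ∂C/∂t = 0 at fixed x gives v²t² + 2Dt − x² = 0, so t = (√(D² + v²x²) − D)/v².
√(D² + v²x²) = √(2.85² + 1.67² × 5.72²) = 9.968; v² = 2.7889.
t = (9.968 − 2.85)/2.7889 = 2.55 days (vs. the pure-advection estimate x/v = 3.43 d).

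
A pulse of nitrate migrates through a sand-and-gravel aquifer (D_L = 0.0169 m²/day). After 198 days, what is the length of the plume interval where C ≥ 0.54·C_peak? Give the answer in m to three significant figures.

The plume is Gaussian with σ = √(2Dt) = √(2 × 0.0169 × 198) = 2.587 m.
C/C_peak = exp(−Δx²/(2σ²)) = 0.54 ⇒ Δx = σ·√(−2 ln 0.54) = 2.587 × 1.110 = 2.872 m.
Width = 2Δx = 5.74 m.

5.74 m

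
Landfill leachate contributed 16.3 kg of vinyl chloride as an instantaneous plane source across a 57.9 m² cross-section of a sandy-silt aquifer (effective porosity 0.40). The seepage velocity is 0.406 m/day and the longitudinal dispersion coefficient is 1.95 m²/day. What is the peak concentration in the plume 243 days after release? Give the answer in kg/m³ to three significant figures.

The peak of an instantaneous 1D plume sits at x = vt; there the Gaussian factor is 1 and C_max = M/(n_e·A·√(4πDt)), where n_e·A is the pore area the mass is dissolved in.
√(4πDt) = √(4π × 1.95 × 243) = 77.17 m, so C_max = 16.3/(0.40 × 57.9 × 77.17) = 0.00912 kg/m³.

0.00912 kg/m³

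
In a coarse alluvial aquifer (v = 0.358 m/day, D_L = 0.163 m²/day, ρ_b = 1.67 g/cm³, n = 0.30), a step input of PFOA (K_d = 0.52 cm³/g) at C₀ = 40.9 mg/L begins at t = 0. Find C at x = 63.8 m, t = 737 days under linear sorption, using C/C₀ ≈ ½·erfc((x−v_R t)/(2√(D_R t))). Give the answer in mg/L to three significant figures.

Retardation factor R = 1 + ρ_b·K_d/n = 1 + 1.67 × 0.52/0.30 = 3.895.
Sorption retards both mechanisms: v_R = v/R = 0.09191 m/day, D_R = D/R = 0.04185 m²/day.
v_R·t = 0.09191 × 737 = 67.73767 m; 2√(D_R t) = 11.11 m; argument = (63.8 − 67.73767)/11.11 = -0.3544.
C = C₀ × ½·erfc(-0.3544) = 40.9 × 0.6919 = 28.3 mg/L.

28.3 mg/L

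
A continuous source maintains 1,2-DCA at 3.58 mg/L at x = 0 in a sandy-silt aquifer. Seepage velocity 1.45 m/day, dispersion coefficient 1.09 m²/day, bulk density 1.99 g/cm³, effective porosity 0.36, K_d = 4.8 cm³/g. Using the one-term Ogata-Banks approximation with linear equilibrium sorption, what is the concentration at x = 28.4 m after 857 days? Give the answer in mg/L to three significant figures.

Retardation factor R = 1 + ρ_b·K_d/n = 1 + 1.99 × 4.8/0.36 = 27.53.
Sorption retards both mechanisms: v_R = v/R = 0.05267 m/day, D_R = D/R = 0.03959 m²/day.
v_R·t = 0.05267 × 857 = 45.13819 m; 2√(D_R t) = 11.65 m; argument = (28.4 − 45.13819)/11.65 = -1.437.
C = C₀ × ½·erfc(-1.437) = 3.58 × 0.9789 = 3.50 mg/L.

3.50 mg/L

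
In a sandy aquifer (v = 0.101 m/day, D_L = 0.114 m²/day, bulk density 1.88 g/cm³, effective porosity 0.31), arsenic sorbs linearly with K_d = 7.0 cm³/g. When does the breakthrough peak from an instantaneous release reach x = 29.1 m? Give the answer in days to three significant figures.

Retardation factor R = 1 + ρ_b·K_d/n = 1 + 1.88 × 7.0/0.31 = 43.45.
Sorption retards both mechanisms: v_R = v/R = 0.002325 m/day, D_R = D/R = 0.002624 m²/day.
Peak time from v_R²t² + 2D_R t − x² = 0: t = (√(D_R² + v_R²x²) − D_R)/v_R².
√(D_R² + v_R²x²) = √(0.002624² + 0.002325² × 29.1²) = 0.06771; v_R² = 5.406e-06.
t = (0.06771 − 0.002624)/5.406e-06 = 12000 days.

12000 days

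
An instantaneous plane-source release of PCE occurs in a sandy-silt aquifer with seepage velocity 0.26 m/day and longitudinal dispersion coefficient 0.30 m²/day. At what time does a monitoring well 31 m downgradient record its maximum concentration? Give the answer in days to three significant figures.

For the 1D instantaneous-source solution, setting ∂C/∂t = 0 at fixed x gives v²t² + 2Dt − x² = 0, so t = (√(D² + v²x²) − D)/v².
√(D² + v²x²) = √(0.30² + 0.26² × 31²) = 8.066; v² = 0.0676.
t = (8.066 − 0.30)/0.0676 = 115 days (vs. the pure-advection estimate x/v = 119 d).

115 days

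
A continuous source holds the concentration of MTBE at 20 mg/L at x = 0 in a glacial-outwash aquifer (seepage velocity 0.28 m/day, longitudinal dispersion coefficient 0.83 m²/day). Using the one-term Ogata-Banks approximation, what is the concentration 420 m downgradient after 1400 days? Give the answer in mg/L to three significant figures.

5.61 mg/L

For a continuous step input, C/C₀ ≈ ½·erfc((x−vt)/(2√(Dt))).
vt = 0.28 × 1400 = 392 m and 2√(Dt) = 2√(0.83 × 1400) = 68.18 m.
Argument (x−vt)/(2√(Dt)) = (420 − 392)/68.18 = 0.4107; ½·erfc(0.4107) = 0.2807.
C = 20 × 0.2807 = 5.61 mg/L.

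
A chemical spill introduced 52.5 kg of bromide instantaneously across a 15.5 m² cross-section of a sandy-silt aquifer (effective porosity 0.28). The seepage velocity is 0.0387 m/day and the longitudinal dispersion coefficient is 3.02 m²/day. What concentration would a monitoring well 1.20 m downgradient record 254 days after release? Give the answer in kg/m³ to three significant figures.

0.120 kg/m³

For an instantaneous plane source, C(x,t) = M/(n_e·A·√(4πDt)) · exp(−(x−vt)²/(4Dt)), with n_e·A the pore (flow) area.
Plume center vt = 0.0387 × 254 = 9.8298 m, so the well at 1.20 m is 8.6298 m upgradient of the peak.
√(4πDt) = 98.18 m, giving peak height M/(n_e·A·√(4πDt)) = 52.5/(0.28 × 15.5 × 98.18) = 0.1232 kg/m³.
(x−vt)²/(4Dt) = (-8.6298)²/(4 × 3.02 × 254) = 0.02427; exp(−0.02427) = 0.9760.
C = 0.1232 × 0.9760 = 0.120 kg/m³.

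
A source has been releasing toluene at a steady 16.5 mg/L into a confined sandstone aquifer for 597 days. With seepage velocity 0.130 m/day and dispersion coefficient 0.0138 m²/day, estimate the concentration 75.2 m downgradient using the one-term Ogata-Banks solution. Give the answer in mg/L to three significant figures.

11.9 mg/L

For a continuous step input, C/C₀ ≈ ½·erfc((x−vt)/(2√(Dt))).
vt = 0.130 × 597 = 77.61 m and 2√(Dt) = 2√(0.0138 × 597) = 5.741 m.
Argument (x−vt)/(2√(Dt)) = (75.2 − 77.61)/5.741 = -0.4198; ½·erfc(-0.4198) = 0.7236.
C = 16.5 × 0.7236 = 11.9 mg/L.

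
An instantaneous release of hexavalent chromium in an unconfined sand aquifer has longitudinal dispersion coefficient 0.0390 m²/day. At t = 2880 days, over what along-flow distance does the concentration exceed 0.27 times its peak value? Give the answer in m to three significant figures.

The plume is Gaussian with σ = √(2Dt) = √(2 × 0.0390 × 2880) = 14.99 m.
C/C_peak = exp(−Δx²/(2σ²)) = 0.27 ⇒ Δx = σ·√(−2 ln 0.27) = 14.99 × 1.618 = 24.25 m.
Width = 2Δx = 48.5 m.

48.5 m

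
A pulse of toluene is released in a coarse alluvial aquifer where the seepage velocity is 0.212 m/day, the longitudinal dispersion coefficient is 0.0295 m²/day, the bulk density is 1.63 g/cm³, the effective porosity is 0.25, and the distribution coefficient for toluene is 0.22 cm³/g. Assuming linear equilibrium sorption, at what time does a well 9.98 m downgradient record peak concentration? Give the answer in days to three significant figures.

Retardation factor R = 1 + ρ_b·K_d/n = 1 + 1.63 × 0.22/0.25 = 2.434.
Sorption retards both mechanisms: v_R = v/R = 0.08710 m/day, D_R = D/R = 0.01212 m²/day.
Peak time from v_R²t² + 2D_R t − x² = 0: t = (√(D_R² + v_R²x²) − D_R)/v_R².
√(D_R² + v_R²x²) = √(0.01212² + 0.08710² × 9.98²) = 0.8693; v_R² = 0.007586.
t = (0.8693 − 0.01212)/0.007586 = 113 days.

113 days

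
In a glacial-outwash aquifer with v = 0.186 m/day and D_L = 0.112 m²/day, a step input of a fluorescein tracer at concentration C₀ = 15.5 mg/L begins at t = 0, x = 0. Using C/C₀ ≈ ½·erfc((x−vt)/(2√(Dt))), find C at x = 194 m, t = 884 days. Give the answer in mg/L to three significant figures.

For a continuous step input, C/C₀ ≈ ½·erfc((x−vt)/(2√(Dt))).
vt = 0.186 × 884 = 164.424 m and 2√(Dt) = 2√(0.112 × 884) = 19.90 m.
Argument (x−vt)/(2√(Dt)) = (194 − 164.424)/19.90 = 1.486; ½·erfc(1.486) = 0.01780.
C = 15.5 × 0.01780 = 0.276 mg/L.

0.276 mg/L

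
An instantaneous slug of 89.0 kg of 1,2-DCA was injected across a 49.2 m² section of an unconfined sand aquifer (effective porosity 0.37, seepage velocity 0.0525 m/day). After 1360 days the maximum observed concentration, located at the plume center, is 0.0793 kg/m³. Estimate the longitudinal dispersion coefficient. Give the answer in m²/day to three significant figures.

At the plume center C_max = M/(n_e·A·√(4πDt)), so D = M²/(4πt·(n_e·A·C_max)²).
n_e·A·C_max = 0.37 × 49.2 × 0.0793 = 1.444 kg/m.
D = 89.0²/(4π × 1360 × 1.444²) = 0.222 m²/day.

0.222 m²/day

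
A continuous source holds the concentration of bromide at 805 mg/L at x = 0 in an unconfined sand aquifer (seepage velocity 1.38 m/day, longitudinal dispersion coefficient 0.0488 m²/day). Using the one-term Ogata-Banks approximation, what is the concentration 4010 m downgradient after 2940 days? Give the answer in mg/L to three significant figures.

For a continuous step input, C/C₀ ≈ ½·erfc((x−vt)/(2√(Dt))).
vt = 1.38 × 2940 = 4057.2 m and 2√(Dt) = 2√(0.0488 × 2940) = 23.96 m.
Argument (x−vt)/(2√(Dt)) = (4010 − 4057.2)/23.96 = -1.970; ½·erfc(-1.970) = 0.9973.
C = 805 × 0.9973 = 803 mg/L.

803 mg/L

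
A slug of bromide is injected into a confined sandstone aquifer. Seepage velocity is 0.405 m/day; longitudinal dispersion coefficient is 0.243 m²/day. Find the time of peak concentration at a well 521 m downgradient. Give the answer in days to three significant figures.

For the 1D instantaneous-source solution, setting ∂C/∂t = 0 at fixed x gives v²t² + 2Dt − x² = 0, so t = (√(D² + v²x²) − D)/v².
√(D² + v²x²) = √(0.243² + 0.405² × 521²) = 211.0; v² = 0.164025.
t = (211.0 − 0.243)/0.164025 = 1280 days (vs. the pure-advection estimate x/v = 1290 d).

1280 days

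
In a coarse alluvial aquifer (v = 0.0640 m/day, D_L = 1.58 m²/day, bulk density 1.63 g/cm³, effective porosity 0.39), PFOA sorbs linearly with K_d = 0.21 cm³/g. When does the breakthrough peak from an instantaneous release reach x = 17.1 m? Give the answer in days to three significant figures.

Retardation factor R = 1 + ρ_b·K_d/n = 1 + 1.63 × 0.21/0.39 = 1.878.
Sorption retards both mechanisms: v_R = v/R = 0.03408 m/day, D_R = D/R = 0.8413 m²/day.
Peak time from v_R²t² + 2D_R t − x² = 0: t = (√(D_R² + v_R²x²) − D_R)/v_R².
√(D_R² + v_R²x²) = √(0.8413² + 0.03408² × 17.1²) = 1.023; v_R² = 0.001161.
t = (1.023 − 0.8413)/0.001161 = 157 days.

157 days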